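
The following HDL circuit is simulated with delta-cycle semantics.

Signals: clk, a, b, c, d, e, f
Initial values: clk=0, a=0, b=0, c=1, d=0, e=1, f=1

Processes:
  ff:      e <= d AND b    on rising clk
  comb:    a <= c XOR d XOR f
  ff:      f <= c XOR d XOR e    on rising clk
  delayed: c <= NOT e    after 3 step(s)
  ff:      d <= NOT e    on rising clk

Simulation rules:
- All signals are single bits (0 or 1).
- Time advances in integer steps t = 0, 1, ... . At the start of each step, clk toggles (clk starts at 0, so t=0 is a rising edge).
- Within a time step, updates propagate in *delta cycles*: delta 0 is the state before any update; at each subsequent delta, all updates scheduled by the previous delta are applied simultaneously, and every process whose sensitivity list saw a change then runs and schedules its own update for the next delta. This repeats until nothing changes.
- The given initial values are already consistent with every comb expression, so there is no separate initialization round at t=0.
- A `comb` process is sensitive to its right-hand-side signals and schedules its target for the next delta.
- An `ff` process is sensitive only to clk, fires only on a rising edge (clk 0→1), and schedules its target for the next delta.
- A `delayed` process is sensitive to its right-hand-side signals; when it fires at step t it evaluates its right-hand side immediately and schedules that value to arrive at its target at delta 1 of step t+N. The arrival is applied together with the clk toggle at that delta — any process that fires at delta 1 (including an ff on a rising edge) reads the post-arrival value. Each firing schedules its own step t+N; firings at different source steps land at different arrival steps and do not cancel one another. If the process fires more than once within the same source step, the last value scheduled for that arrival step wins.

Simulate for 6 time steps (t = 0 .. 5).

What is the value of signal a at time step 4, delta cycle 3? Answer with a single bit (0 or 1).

0

[bits: a,b,f,clk,e,c,d]
t=0: Δ0=0010110 Δ1=0011110 Δ2=0001010 Δ3=1001010 | 3Δ
t=1: Δ0=1001010 Δ1=1000010 | 1Δ
t=2: Δ0=1000010 Δ1=1001010 Δ2=1011011 | 2Δ
t=3: Δ0=1011011 Δ1=1010011 | 1Δ
t=4: Δ0=1010011 Δ1=1011011 Δ2=1001011 Δ3=0001011 | 3Δ
t=5: Δ0=0001011 Δ1=0000011 | 1Δ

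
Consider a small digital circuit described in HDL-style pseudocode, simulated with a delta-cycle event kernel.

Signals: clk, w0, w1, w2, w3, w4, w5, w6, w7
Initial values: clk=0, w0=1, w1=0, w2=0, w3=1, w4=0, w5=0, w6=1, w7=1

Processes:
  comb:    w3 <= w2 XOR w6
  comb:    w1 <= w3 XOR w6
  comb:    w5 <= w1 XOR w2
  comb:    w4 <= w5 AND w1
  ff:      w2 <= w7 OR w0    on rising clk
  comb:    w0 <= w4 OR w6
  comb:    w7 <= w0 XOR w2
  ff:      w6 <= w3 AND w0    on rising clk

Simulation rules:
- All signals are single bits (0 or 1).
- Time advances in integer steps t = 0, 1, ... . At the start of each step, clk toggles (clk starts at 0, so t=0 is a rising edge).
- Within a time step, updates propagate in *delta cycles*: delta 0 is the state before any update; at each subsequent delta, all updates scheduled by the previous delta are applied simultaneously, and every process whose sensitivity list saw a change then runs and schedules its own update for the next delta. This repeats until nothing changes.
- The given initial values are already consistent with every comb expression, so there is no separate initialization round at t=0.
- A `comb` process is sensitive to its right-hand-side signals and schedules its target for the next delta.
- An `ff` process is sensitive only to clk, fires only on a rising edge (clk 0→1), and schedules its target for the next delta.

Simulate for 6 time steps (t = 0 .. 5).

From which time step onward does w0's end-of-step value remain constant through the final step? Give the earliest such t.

2

t0.Δ0 w0=1 w3=1 w5=0 w1=0 w6=1 clk=0 w2=0 w4=0 w7=1
t0.Δ1 w0=1 w3=1 w5=0 w1=0 w6=1 clk=1 w2=0 w4=0 w7=1
t0.Δ2 w0=1 w3=1 w5=0 w1=0 w6=1 clk=1 w2=1 w4=0 w7=1
t0.Δ3 w0=1 w3=0 w5=1 w1=0 w6=1 clk=1 w2=1 w4=0 w7=0
t0.Δ4 w0=1 w3=0 w5=1 w1=1 w6=1 clk=1 w2=1 w4=0 w7=0
t0.Δ5 w0=1 w3=0 w5=0 w1=1 w6=1 clk=1 w2=1 w4=1 w7=0
t0.Δ6 w0=1 w3=0 w5=0 w1=1 w6=1 clk=1 w2=1 w4=0 w7=0
t1.Δ0 w0=1 w3=0 w5=0 w1=1 w6=1 clk=1 w2=1 w4=0 w7=0
t1.Δ1 w0=1 w3=0 w5=0 w1=1 w6=1 clk=0 w2=1 w4=0 w7=0
t2.Δ0 w0=1 w3=0 w5=0 w1=1 w6=1 clk=0 w2=1 w4=0 w7=0
t2.Δ1 w0=1 w3=0 w5=0 w1=1 w6=1 clk=1 w2=1 w4=0 w7=0
t2.Δ2 w0=1 w3=0 w5=0 w1=1 w6=0 clk=1 w2=1 w4=0 w7=0
t2.Δ3 w0=0 w3=1 w5=0 w1=0 w6=0 clk=1 w2=1 w4=0 w7=0
t2.Δ4 w0=0 w3=1 w5=1 w1=1 w6=0 clk=1 w2=1 w4=0 w7=1
t2.Δ5 w0=0 w3=1 w5=0 w1=1 w6=0 clk=1 w2=1 w4=1 w7=1
t2.Δ6 w0=1 w3=1 w5=0 w1=1 w6=0 clk=1 w2=1 w4=0 w7=1
t2.Δ7 w0=0 w3=1 w5=0 w1=1 w6=0 clk=1 w2=1 w4=0 w7=0
t2.Δ8 w0=0 w3=1 w5=0 w1=1 w6=0 clk=1 w2=1 w4=0 w7=1
t3.Δ0 w0=0 w3=1 w5=0 w1=1 w6=0 clk=1 w2=1 w4=0 w7=1
t3.Δ1 w0=0 w3=1 w5=0 w1=1 w6=0 clk=0 w2=1 w4=0 w7=1
t4.Δ0 w0=0 w3=1 w5=0 w1=1 w6=0 clk=0 w2=1 w4=0 w7=1
t4.Δ1 w0=0 w3=1 w5=0 w1=1 w6=0 clk=1 w2=1 w4=0 w7=1
t5.Δ0 w0=0 w3=1 w5=0 w1=1 w6=0 clk=1 w2=1 w4=0 w7=1
t5.Δ1 w0=0 w3=1 w5=0 w1=1 w6=0 clk=0 w2=1 w4=0 w7=1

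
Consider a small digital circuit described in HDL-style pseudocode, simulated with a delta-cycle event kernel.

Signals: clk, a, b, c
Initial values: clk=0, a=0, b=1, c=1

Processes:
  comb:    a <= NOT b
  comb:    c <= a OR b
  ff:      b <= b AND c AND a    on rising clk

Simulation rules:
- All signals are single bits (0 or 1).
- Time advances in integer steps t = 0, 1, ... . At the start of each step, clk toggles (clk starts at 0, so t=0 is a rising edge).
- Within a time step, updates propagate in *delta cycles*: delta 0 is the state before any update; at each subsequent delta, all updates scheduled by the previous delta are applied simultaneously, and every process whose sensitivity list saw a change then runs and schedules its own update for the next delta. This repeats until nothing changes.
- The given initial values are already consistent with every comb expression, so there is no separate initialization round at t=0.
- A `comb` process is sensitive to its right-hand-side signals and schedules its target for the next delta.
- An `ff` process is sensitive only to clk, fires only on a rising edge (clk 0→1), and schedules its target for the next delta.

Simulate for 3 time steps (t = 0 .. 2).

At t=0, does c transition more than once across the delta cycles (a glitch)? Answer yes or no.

t0.Δ0 clk=0 b=1 c=1 a=0
t0.Δ1 clk=1 b=1 c=1 a=0
t0.Δ2 clk=1 b=0 c=1 a=0
t0.Δ3 clk=1 b=0 c=0 a=1
t0.Δ4 clk=1 b=0 c=1 a=1
t1.Δ0 clk=1 b=0 c=1 a=1
t1.Δ1 clk=0 b=0 c=1 a=1
t2.Δ0 clk=0 b=0 c=1 a=1
t2.Δ1 clk=1 b=0 c=1 a=1

yes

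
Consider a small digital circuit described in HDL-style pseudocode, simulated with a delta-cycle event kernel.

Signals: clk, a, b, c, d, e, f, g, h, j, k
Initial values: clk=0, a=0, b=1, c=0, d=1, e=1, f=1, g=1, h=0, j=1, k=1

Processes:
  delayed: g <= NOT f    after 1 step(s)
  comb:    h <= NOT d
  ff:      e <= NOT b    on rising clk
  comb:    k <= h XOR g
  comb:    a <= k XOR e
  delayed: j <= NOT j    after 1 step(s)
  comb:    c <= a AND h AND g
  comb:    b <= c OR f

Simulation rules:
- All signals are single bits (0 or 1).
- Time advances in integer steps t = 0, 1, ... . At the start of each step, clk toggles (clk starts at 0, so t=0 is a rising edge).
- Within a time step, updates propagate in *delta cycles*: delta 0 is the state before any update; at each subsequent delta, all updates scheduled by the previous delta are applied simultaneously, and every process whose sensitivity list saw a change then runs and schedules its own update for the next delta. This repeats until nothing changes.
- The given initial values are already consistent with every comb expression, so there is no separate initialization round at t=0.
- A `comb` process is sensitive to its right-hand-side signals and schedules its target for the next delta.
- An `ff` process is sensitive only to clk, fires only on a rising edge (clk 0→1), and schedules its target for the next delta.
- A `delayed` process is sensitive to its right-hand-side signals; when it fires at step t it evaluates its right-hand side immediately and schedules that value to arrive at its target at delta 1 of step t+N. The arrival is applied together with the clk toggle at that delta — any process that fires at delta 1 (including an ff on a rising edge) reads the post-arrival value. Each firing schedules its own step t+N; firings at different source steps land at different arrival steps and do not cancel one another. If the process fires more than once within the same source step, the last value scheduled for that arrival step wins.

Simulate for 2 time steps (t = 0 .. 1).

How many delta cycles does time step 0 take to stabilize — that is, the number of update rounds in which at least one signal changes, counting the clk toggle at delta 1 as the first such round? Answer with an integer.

3

[bits: j,a,b,c,f,e,d,g,h,clk,k]
t=0: Δ0=10101111001 Δ1=10101111011 Δ2=10101011011 Δ3=11101011011 | 3Δ
t=1: Δ0=11101011011 Δ1=11101011001 | 1Δ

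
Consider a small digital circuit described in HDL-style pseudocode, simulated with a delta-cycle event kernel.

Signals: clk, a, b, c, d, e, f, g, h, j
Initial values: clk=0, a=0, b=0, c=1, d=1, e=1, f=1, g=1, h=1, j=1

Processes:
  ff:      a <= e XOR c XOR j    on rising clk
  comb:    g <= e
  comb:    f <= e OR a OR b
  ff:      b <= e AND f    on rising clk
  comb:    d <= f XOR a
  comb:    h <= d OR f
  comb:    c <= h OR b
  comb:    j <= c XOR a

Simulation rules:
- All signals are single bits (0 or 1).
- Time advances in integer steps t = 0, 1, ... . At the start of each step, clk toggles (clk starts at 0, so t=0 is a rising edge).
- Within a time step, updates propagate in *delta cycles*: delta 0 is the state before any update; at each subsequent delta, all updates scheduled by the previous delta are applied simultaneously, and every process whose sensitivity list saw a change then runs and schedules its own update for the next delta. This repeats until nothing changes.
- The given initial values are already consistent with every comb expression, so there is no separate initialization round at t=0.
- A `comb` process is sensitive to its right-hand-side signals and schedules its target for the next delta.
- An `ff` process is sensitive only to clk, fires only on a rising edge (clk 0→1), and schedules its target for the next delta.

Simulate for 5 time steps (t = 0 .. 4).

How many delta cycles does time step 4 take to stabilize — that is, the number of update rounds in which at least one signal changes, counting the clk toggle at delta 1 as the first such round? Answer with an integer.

[bits: j,c,b,d,h,clk,e,a,g,f]
t=0: Δ0=1101101011 Δ1=1101111011 Δ2=1111111111 Δ3=0110111111 | 3Δ
t=1: Δ0=0110111111 Δ1=0110101111 | 1Δ
t=2: Δ0=0110101111 Δ1=0110111111 Δ2=0110111011 Δ3=1111111011 | 3Δ
t=3: Δ0=1111111011 Δ1=1111101011 | 1Δ
t=4: Δ0=1111101011 Δ1=1111111011 Δ2=1111111111 Δ3=0110111111 | 3Δ

3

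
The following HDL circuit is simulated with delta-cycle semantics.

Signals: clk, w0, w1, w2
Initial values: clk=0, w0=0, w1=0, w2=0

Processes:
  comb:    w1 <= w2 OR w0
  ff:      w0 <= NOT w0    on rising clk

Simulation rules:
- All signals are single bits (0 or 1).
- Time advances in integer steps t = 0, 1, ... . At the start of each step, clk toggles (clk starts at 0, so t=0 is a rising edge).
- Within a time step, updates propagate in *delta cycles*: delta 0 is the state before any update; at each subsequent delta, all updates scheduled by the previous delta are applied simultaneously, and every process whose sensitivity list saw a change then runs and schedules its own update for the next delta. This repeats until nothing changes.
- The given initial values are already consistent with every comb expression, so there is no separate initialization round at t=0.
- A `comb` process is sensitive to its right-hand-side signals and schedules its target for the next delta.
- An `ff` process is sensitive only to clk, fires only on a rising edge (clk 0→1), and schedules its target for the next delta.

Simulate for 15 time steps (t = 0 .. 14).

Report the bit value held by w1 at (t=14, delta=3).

0

t0.Δ0 w2=0 w0=0 w1=0 clk=0
t0.Δ1 w2=0 w0=0 w1=0 clk=1
t0.Δ2 w2=0 w0=1 w1=0 clk=1
t0.Δ3 w2=0 w0=1 w1=1 clk=1
t1.Δ0 w2=0 w0=1 w1=1 clk=1
t1.Δ1 w2=0 w0=1 w1=1 clk=0
t2.Δ0 w2=0 w0=1 w1=1 clk=0
t2.Δ1 w2=0 w0=1 w1=1 clk=1
t2.Δ2 w2=0 w0=0 w1=1 clk=1
t2.Δ3 w2=0 w0=0 w1=0 clk=1
t3.Δ0 w2=0 w0=0 w1=0 clk=1
t3.Δ1 w2=0 w0=0 w1=0 clk=0
t4.Δ0 w2=0 w0=0 w1=0 clk=0
t4.Δ1 w2=0 w0=0 w1=0 clk=1
t4.Δ2 w2=0 w0=1 w1=0 clk=1
t4.Δ3 w2=0 w0=1 w1=1 clk=1
t5.Δ0 w2=0 w0=1 w1=1 clk=1
t5.Δ1 w2=0 w0=1 w1=1 clk=0
t6.Δ0 w2=0 w0=1 w1=1 clk=0
t6.Δ1 w2=0 w0=1 w1=1 clk=1
t6.Δ2 w2=0 w0=0 w1=1 clk=1
t6.Δ3 w2=0 w0=0 w1=0 clk=1
t7.Δ0 w2=0 w0=0 w1=0 clk=1
t7.Δ1 w2=0 w0=0 w1=0 clk=0
t8.Δ0 w2=0 w0=0 w1=0 clk=0
t8.Δ1 w2=0 w0=0 w1=0 clk=1
t8.Δ2 w2=0 w0=1 w1=0 clk=1
t8.Δ3 w2=0 w0=1 w1=1 clk=1
t9.Δ0 w2=0 w0=1 w1=1 clk=1
t9.Δ1 w2=0 w0=1 w1=1 clk=0
t10.Δ0 w2=0 w0=1 w1=1 clk=0
t10.Δ1 w2=0 w0=1 w1=1 clk=1
t10.Δ2 w2=0 w0=0 w1=1 clk=1
t10.Δ3 w2=0 w0=0 w1=0 clk=1
t11.Δ0 w2=0 w0=0 w1=0 clk=1
t11.Δ1 w2=0 w0=0 w1=0 clk=0
t12.Δ0 w2=0 w0=0 w1=0 clk=0
t12.Δ1 w2=0 w0=0 w1=0 clk=1
t12.Δ2 w2=0 w0=1 w1=0 clk=1
t12.Δ3 w2=0 w0=1 w1=1 clk=1
t13.Δ0 w2=0 w0=1 w1=1 clk=1
t13.Δ1 w2=0 w0=1 w1=1 clk=0
t14.Δ0 w2=0 w0=1 w1=1 clk=0
t14.Δ1 w2=0 w0=1 w1=1 clk=1
t14.Δ2 w2=0 w0=0 w1=1 clk=1
t14.Δ3 w2=0 w0=0 w1=0 clk=1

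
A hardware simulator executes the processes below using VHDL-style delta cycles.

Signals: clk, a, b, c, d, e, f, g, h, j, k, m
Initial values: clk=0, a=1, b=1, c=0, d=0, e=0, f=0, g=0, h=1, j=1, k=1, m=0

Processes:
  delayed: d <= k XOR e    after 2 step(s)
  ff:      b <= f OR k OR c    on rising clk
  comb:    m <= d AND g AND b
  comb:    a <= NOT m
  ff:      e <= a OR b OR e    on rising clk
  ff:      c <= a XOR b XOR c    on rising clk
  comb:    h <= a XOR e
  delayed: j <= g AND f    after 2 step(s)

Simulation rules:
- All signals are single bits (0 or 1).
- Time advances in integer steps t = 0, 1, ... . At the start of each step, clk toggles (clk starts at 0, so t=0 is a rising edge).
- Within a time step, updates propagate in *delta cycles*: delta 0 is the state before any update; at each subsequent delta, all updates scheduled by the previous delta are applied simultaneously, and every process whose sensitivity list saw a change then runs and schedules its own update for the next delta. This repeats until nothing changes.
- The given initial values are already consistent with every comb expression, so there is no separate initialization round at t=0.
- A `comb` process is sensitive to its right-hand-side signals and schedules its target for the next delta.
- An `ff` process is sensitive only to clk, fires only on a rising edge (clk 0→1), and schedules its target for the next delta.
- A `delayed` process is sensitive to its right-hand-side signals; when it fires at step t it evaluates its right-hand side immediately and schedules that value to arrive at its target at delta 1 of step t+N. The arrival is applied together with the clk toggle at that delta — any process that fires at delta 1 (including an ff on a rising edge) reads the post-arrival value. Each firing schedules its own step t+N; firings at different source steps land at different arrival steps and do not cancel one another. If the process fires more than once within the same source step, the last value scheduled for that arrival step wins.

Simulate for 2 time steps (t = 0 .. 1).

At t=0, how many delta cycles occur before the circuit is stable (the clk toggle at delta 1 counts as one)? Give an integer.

t=0 Δ0: g=0 f=0 d=0 a=1 h=1 m=0 clk=0 b=1 e=0 c=0 j=1 k=1
  Δ1: clk:0→1
  Δ2: e:0→1
  Δ3: h:1→0
  (3Δ to stable)
t=1 Δ0: g=0 f=0 d=0 a=1 h=0 m=0 clk=1 b=1 e=1 c=0 j=1 k=1
  Δ1: clk:1→0
  (1Δ to stable)

3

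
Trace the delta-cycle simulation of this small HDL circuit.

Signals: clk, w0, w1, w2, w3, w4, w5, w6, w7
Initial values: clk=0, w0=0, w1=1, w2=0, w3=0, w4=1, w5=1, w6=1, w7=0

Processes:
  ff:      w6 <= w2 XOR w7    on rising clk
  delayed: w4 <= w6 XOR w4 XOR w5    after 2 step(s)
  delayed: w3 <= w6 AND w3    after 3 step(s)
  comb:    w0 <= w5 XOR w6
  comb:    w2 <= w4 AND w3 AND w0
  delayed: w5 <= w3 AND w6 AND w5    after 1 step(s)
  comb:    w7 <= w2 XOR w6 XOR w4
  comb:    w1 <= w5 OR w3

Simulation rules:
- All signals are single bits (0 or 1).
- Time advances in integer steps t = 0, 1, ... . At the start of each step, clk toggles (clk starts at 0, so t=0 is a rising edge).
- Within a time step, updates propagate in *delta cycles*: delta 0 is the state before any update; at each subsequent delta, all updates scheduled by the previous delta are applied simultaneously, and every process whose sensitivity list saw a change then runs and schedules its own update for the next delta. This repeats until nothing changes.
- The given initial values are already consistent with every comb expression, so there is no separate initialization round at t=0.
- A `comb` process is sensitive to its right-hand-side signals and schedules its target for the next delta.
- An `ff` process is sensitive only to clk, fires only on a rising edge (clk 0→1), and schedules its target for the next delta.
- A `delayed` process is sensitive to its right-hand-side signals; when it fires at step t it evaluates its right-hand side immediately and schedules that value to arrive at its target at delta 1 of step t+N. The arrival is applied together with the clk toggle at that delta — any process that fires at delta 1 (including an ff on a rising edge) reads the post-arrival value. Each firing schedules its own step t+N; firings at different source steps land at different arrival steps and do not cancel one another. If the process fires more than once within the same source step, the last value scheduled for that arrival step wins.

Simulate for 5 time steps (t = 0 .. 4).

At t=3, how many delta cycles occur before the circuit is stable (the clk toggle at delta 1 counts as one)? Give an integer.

2

t=0 Δ0: w7=0 w1=1 w2=0 w0=0 clk=0 w4=1 w3=0 w6=1 w5=1
  Δ1: clk:0→1
  Δ2: w6:1→0
  Δ3: w7:0→1, w0:0→1
  (3Δ to stable)
t=1 Δ0: w7=1 w1=1 w2=0 w0=1 clk=1 w4=1 w3=0 w6=0 w5=1
  Δ1: clk:1→0, w5:1→0
  Δ2: w1:1→0, w0:1→0
  (2Δ to stable)
t=2 Δ0: w7=1 w1=0 w2=0 w0=0 clk=0 w4=1 w3=0 w6=0 w5=0
  Δ1: clk:0→1, w4:1→0
  Δ2: w7:1→0, w6:0→1
  Δ3: w7:0→1, w0:0→1
  (3Δ to stable)
t=3 Δ0: w7=1 w1=0 w2=0 w0=1 clk=1 w4=0 w3=0 w6=1 w5=0
  Δ1: clk:1→0, w4:0→1
  Δ2: w7:1→0
  (2Δ to stable)
t=4 Δ0: w7=0 w1=0 w2=0 w0=1 clk=0 w4=1 w3=0 w6=1 w5=0
  Δ1: clk:0→1
  Δ2: w6:1→0
  Δ3: w7:0→1, w0:1→0
  (3Δ to stable)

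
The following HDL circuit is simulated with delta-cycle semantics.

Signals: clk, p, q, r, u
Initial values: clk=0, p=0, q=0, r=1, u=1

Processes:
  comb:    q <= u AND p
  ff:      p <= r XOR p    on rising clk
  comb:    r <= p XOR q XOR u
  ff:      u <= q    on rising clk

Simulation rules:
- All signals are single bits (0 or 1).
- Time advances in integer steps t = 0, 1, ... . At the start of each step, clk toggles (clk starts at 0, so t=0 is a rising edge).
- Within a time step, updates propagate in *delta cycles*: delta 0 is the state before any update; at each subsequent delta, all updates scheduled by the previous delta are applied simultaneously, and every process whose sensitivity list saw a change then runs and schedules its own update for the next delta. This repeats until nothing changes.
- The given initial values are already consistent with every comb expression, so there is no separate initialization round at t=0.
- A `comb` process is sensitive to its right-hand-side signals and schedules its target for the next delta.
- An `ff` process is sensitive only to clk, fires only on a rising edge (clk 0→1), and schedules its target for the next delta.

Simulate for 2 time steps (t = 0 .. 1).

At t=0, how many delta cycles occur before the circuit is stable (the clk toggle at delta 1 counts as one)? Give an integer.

[bits: u,q,clk,r,p]
t=0: Δ0=10010 Δ1=10110 Δ2=00111 | 2Δ
t=1: Δ0=00111 Δ1=00011 | 1Δ

2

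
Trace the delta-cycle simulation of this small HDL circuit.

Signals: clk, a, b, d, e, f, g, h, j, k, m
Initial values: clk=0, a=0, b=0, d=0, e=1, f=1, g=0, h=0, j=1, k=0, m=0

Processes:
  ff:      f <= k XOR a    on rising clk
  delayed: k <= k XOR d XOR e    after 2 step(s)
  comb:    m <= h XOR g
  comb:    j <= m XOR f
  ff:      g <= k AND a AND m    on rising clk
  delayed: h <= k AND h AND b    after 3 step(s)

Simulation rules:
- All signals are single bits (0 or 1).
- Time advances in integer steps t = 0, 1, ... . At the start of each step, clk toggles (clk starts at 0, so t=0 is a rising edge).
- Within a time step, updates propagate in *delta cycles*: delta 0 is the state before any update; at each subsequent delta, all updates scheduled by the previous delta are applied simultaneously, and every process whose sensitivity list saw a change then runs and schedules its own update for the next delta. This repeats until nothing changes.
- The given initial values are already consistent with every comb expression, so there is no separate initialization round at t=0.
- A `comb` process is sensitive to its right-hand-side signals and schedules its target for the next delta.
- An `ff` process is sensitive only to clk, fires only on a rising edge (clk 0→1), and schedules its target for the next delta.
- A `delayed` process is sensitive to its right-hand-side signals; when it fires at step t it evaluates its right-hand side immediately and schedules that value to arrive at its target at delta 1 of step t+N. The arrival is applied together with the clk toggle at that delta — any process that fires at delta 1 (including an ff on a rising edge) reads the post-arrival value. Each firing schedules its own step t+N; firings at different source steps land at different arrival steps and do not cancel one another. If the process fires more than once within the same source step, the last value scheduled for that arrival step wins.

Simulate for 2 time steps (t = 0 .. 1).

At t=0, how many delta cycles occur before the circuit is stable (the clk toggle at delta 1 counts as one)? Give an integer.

3

t=0 Δ0: e=1 a=0 clk=0 j=1 f=1 g=0 h=0 d=0 b=0 m=0 k=0
  Δ1: clk:0→1
  Δ2: f:1→0
  Δ3: j:1→0
  (3Δ to stable)
t=1 Δ0: e=1 a=0 clk=1 j=0 f=0 g=0 h=0 d=0 b=0 m=0 k=0
  Δ1: clk:1→0
  (1Δ to stable)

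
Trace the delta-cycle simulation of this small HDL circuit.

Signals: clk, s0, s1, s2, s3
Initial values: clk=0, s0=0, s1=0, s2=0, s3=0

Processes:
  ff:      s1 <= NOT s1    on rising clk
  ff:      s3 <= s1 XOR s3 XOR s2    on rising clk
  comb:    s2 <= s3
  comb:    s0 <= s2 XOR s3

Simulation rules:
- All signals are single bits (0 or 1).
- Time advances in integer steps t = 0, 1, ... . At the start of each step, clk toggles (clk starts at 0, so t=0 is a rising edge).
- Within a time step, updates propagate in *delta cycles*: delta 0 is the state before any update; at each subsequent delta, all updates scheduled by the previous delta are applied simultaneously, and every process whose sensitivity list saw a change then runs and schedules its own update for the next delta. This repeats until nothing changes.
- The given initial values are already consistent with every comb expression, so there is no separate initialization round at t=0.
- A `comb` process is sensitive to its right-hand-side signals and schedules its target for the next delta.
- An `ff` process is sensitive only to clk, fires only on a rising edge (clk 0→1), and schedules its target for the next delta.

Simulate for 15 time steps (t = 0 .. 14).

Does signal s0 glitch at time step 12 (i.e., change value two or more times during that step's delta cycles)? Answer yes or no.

t=0 Δ0: s3=0 s0=0 s1=0 clk=0 s2=0
  Δ1: clk:0→1
  Δ2: s1:0→1
  (2Δ to stable)
t=1 Δ0: s3=0 s0=0 s1=1 clk=1 s2=0
  Δ1: clk:1→0
  (1Δ to stable)
t=2 Δ0: s3=0 s0=0 s1=1 clk=0 s2=0
  Δ1: clk:0→1
  Δ2: s3:0→1, s1:1→0
  Δ3: s0:0→1, s2:0→1
  Δ4: s0:1→0
  (4Δ to stable)
t=3 Δ0: s3=1 s0=0 s1=0 clk=1 s2=1
  Δ1: clk:1→0
  (1Δ to stable)
t=4 Δ0: s3=1 s0=0 s1=0 clk=0 s2=1
  Δ1: clk:0→1
  Δ2: s3:1→0, s1:0→1
  Δ3: s0:0→1, s2:1→0
  Δ4: s0:1→0
  (4Δ to stable)
t=5 Δ0: s3=0 s0=0 s1=1 clk=1 s2=0
  Δ1: clk:1→0
  (1Δ to stable)
t=6 Δ0: s3=0 s0=0 s1=1 clk=0 s2=0
  Δ1: clk:0→1
  Δ2: s3:0→1, s1:1→0
  Δ3: s0:0→1, s2:0→1
  Δ4: s0:1→0
  (4Δ to stable)
t=7 Δ0: s3=1 s0=0 s1=0 clk=1 s2=1
  Δ1: clk:1→0
  (1Δ to stable)
t=8 Δ0: s3=1 s0=0 s1=0 clk=0 s2=1
  Δ1: clk:0→1
  Δ2: s3:1→0, s1:0→1
  Δ3: s0:0→1, s2:1→0
  Δ4: s0:1→0
  (4Δ to stable)
t=9 Δ0: s3=0 s0=0 s1=1 clk=1 s2=0
  Δ1: clk:1→0
  (1Δ to stable)
t=10 Δ0: s3=0 s0=0 s1=1 clk=0 s2=0
  Δ1: clk:0→1
  Δ2: s3:0→1, s1:1→0
  Δ3: s0:0→1, s2:0→1
  Δ4: s0:1→0
  (4Δ to stable)
t=11 Δ0: s3=1 s0=0 s1=0 clk=1 s2=1
  Δ1: clk:1→0
  (1Δ to stable)
t=12 Δ0: s3=1 s0=0 s1=0 clk=0 s2=1
  Δ1: clk:0→1
  Δ2: s3:1→0, s1:0→1
  Δ3: s0:0→1, s2:1→0
  Δ4: s0:1→0
  (4Δ to stable)
t=13 Δ0: s3=0 s0=0 s1=1 clk=1 s2=0
  Δ1: clk:1→0
  (1Δ to stable)
t=14 Δ0: s3=0 s0=0 s1=1 clk=0 s2=0
  Δ1: clk:0→1
  Δ2: s3:0→1, s1:1→0
  Δ3: s0:0→1, s2:0→1
  Δ4: s0:1→0
  (4Δ to stable)

yes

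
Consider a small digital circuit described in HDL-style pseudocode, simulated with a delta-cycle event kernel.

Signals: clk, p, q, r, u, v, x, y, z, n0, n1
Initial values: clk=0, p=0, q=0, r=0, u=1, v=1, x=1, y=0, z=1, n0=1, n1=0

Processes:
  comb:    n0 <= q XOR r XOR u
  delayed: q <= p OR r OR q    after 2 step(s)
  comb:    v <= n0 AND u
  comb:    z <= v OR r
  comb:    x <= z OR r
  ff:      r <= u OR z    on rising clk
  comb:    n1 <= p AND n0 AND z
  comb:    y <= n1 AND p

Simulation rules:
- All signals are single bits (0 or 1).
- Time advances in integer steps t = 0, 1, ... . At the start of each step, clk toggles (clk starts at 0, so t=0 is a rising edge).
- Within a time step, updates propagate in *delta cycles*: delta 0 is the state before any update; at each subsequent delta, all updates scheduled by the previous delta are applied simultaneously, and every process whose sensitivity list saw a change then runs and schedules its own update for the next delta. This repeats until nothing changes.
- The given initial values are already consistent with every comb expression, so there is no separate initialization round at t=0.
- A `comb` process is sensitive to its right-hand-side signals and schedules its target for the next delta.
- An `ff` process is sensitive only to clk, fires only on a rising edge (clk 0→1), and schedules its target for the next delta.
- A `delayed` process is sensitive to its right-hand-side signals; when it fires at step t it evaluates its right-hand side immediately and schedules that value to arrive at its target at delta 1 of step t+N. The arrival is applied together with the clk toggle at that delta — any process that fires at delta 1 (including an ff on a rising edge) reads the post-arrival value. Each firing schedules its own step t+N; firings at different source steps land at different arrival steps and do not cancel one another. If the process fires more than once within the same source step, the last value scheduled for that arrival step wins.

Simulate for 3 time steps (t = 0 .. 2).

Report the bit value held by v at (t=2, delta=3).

1

[bits: clk,x,n0,p,n1,u,q,z,y,v,r]
t=0: Δ0=01100101010 Δ1=11100101010 Δ2=11100101011 Δ3=11000101011 Δ4=11000101001 | 4Δ
t=1: Δ0=11000101001 Δ1=01000101001 | 1Δ
t=2: Δ0=01000101001 Δ1=11000111001 Δ2=11100111001 Δ3=11100111011 | 3Δ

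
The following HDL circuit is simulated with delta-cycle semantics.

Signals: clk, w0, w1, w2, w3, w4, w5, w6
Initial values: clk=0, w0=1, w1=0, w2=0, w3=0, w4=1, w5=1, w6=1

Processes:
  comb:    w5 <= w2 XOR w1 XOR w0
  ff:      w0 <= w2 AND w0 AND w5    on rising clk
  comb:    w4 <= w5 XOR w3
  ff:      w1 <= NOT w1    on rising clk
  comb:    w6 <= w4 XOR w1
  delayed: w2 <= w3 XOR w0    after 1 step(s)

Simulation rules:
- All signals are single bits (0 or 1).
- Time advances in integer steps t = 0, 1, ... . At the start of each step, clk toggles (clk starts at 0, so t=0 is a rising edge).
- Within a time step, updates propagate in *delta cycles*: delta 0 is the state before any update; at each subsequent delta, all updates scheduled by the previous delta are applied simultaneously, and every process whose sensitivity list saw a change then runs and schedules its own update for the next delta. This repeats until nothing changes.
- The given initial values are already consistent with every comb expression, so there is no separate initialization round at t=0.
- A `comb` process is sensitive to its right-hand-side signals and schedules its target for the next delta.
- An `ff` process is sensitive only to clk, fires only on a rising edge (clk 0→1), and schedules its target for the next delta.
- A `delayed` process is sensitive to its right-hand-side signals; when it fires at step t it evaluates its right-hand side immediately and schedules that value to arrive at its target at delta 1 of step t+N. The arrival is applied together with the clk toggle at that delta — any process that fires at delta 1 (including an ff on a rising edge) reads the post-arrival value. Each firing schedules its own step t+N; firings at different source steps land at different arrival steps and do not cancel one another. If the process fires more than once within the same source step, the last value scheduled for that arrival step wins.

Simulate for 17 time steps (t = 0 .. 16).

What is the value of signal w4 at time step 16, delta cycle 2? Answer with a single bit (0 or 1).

t0.Δ0 w2=0 w0=1 w6=1 w4=1 w3=0 w5=1 clk=0 w1=0
t0.Δ1 w2=0 w0=1 w6=1 w4=1 w3=0 w5=1 clk=1 w1=0
t0.Δ2 w2=0 w0=0 w6=1 w4=1 w3=0 w5=1 clk=1 w1=1
t0.Δ3 w2=0 w0=0 w6=0 w4=1 w3=0 w5=1 clk=1 w1=1
t1.Δ0 w2=0 w0=0 w6=0 w4=1 w3=0 w5=1 clk=1 w1=1
t1.Δ1 w2=0 w0=0 w6=0 w4=1 w3=0 w5=1 clk=0 w1=1
t2.Δ0 w2=0 w0=0 w6=0 w4=1 w3=0 w5=1 clk=0 w1=1
t2.Δ1 w2=0 w0=0 w6=0 w4=1 w3=0 w5=1 clk=1 w1=1
t2.Δ2 w2=0 w0=0 w6=0 w4=1 w3=0 w5=1 clk=1 w1=0
t2.Δ3 w2=0 w0=0 w6=1 w4=1 w3=0 w5=0 clk=1 w1=0
t2.Δ4 w2=0 w0=0 w6=1 w4=0 w3=0 w5=0 clk=1 w1=0
t2.Δ5 w2=0 w0=0 w6=0 w4=0 w3=0 w5=0 clk=1 w1=0
t3.Δ0 w2=0 w0=0 w6=0 w4=0 w3=0 w5=0 clk=1 w1=0
t3.Δ1 w2=0 w0=0 w6=0 w4=0 w3=0 w5=0 clk=0 w1=0
t4.Δ0 w2=0 w0=0 w6=0 w4=0 w3=0 w5=0 clk=0 w1=0
t4.Δ1 w2=0 w0=0 w6=0 w4=0 w3=0 w5=0 clk=1 w1=0
t4.Δ2 w2=0 w0=0 w6=0 w4=0 w3=0 w5=0 clk=1 w1=1
t4.Δ3 w2=0 w0=0 w6=1 w4=0 w3=0 w5=1 clk=1 w1=1
t4.Δ4 w2=0 w0=0 w6=1 w4=1 w3=0 w5=1 clk=1 w1=1
t4.Δ5 w2=0 w0=0 w6=0 w4=1 w3=0 w5=1 clk=1 w1=1
t5.Δ0 w2=0 w0=0 w6=0 w4=1 w3=0 w5=1 clk=1 w1=1
t5.Δ1 w2=0 w0=0 w6=0 w4=1 w3=0 w5=1 clk=0 w1=1
t6.Δ0 w2=0 w0=0 w6=0 w4=1 w3=0 w5=1 clk=0 w1=1
t6.Δ1 w2=0 w0=0 w6=0 w4=1 w3=0 w5=1 clk=1 w1=1
t6.Δ2 w2=0 w0=0 w6=0 w4=1 w3=0 w5=1 clk=1 w1=0
t6.Δ3 w2=0 w0=0 w6=1 w4=1 w3=0 w5=0 clk=1 w1=0
t6.Δ4 w2=0 w0=0 w6=1 w4=0 w3=0 w5=0 clk=1 w1=0
t6.Δ5 w2=0 w0=0 w6=0 w4=0 w3=0 w5=0 clk=1 w1=0
t7.Δ0 w2=0 w0=0 w6=0 w4=0 w3=0 w5=0 clk=1 w1=0
t7.Δ1 w2=0 w0=0 w6=0 w4=0 w3=0 w5=0 clk=0 w1=0
t8.Δ0 w2=0 w0=0 w6=0 w4=0 w3=0 w5=0 clk=0 w1=0
t8.Δ1 w2=0 w0=0 w6=0 w4=0 w3=0 w5=0 clk=1 w1=0
t8.Δ2 w2=0 w0=0 w6=0 w4=0 w3=0 w5=0 clk=1 w1=1
t8.Δ3 w2=0 w0=0 w6=1 w4=0 w3=0 w5=1 clk=1 w1=1
t8.Δ4 w2=0 w0=0 w6=1 w4=1 w3=0 w5=1 clk=1 w1=1
t8.Δ5 w2=0 w0=0 w6=0 w4=1 w3=0 w5=1 clk=1 w1=1
t9.Δ0 w2=0 w0=0 w6=0 w4=1 w3=0 w5=1 clk=1 w1=1
t9.Δ1 w2=0 w0=0 w6=0 w4=1 w3=0 w5=1 clk=0 w1=1
t10.Δ0 w2=0 w0=0 w6=0 w4=1 w3=0 w5=1 clk=0 w1=1
t10.Δ1 w2=0 w0=0 w6=0 w4=1 w3=0 w5=1 clk=1 w1=1
t10.Δ2 w2=0 w0=0 w6=0 w4=1 w3=0 w5=1 clk=1 w1=0
t10.Δ3 w2=0 w0=0 w6=1 w4=1 w3=0 w5=0 clk=1 w1=0
t10.Δ4 w2=0 w0=0 w6=1 w4=0 w3=0 w5=0 clk=1 w1=0
t10.Δ5 w2=0 w0=0 w6=0 w4=0 w3=0 w5=0 clk=1 w1=0
t11.Δ0 w2=0 w0=0 w6=0 w4=0 w3=0 w5=0 clk=1 w1=0
t11.Δ1 w2=0 w0=0 w6=0 w4=0 w3=0 w5=0 clk=0 w1=0
t12.Δ0 w2=0 w0=0 w6=0 w4=0 w3=0 w5=0 clk=0 w1=0
t12.Δ1 w2=0 w0=0 w6=0 w4=0 w3=0 w5=0 clk=1 w1=0
t12.Δ2 w2=0 w0=0 w6=0 w4=0 w3=0 w5=0 clk=1 w1=1
t12.Δ3 w2=0 w0=0 w6=1 w4=0 w3=0 w5=1 clk=1 w1=1
t12.Δ4 w2=0 w0=0 w6=1 w4=1 w3=0 w5=1 clk=1 w1=1
t12.Δ5 w2=0 w0=0 w6=0 w4=1 w3=0 w5=1 clk=1 w1=1
t13.Δ0 w2=0 w0=0 w6=0 w4=1 w3=0 w5=1 clk=1 w1=1
t13.Δ1 w2=0 w0=0 w6=0 w4=1 w3=0 w5=1 clk=0 w1=1
t14.Δ0 w2=0 w0=0 w6=0 w4=1 w3=0 w5=1 clk=0 w1=1
t14.Δ1 w2=0 w0=0 w6=0 w4=1 w3=0 w5=1 clk=1 w1=1
t14.Δ2 w2=0 w0=0 w6=0 w4=1 w3=0 w5=1 clk=1 w1=0
t14.Δ3 w2=0 w0=0 w6=1 w4=1 w3=0 w5=0 clk=1 w1=0
t14.Δ4 w2=0 w0=0 w6=1 w4=0 w3=0 w5=0 clk=1 w1=0
t14.Δ5 w2=0 w0=0 w6=0 w4=0 w3=0 w5=0 clk=1 w1=0
t15.Δ0 w2=0 w0=0 w6=0 w4=0 w3=0 w5=0 clk=1 w1=0
t15.Δ1 w2=0 w0=0 w6=0 w4=0 w3=0 w5=0 clk=0 w1=0
t16.Δ0 w2=0 w0=0 w6=0 w4=0 w3=0 w5=0 clk=0 w1=0
t16.Δ1 w2=0 w0=0 w6=0 w4=0 w3=0 w5=0 clk=1 w1=0
t16.Δ2 w2=0 w0=0 w6=0 w4=0 w3=0 w5=0 clk=1 w1=1
t16.Δ3 w2=0 w0=0 w6=1 w4=0 w3=0 w5=1 clk=1 w1=1
t16.Δ4 w2=0 w0=0 w6=1 w4=1 w3=0 w5=1 clk=1 w1=1
t16.Δ5 w2=0 w0=0 w6=0 w4=1 w3=0 w5=1 clk=1 w1=1

0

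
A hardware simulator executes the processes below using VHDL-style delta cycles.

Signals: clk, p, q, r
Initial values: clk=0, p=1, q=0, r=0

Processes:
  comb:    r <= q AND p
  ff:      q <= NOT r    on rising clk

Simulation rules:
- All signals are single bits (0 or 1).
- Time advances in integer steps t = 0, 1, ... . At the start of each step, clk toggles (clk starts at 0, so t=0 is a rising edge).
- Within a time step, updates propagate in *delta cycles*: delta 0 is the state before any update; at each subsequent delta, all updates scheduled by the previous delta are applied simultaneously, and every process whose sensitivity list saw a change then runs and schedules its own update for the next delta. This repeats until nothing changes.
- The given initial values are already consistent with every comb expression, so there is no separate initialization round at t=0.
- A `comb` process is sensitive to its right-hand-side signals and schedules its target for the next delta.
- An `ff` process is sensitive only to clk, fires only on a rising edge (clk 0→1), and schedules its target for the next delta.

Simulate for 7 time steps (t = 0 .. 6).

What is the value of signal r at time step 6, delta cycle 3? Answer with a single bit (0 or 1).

0

t=0 Δ0: clk=0 p=1 r=0 q=0
  Δ1: clk:0→1
  Δ2: q:0→1
  Δ3: r:0→1
  (3Δ to stable)
t=1 Δ0: clk=1 p=1 r=1 q=1
  Δ1: clk:1→0
  (1Δ to stable)
t=2 Δ0: clk=0 p=1 r=1 q=1
  Δ1: clk:0→1
  Δ2: q:1→0
  Δ3: r:1→0
  (3Δ to stable)
t=3 Δ0: clk=1 p=1 r=0 q=0
  Δ1: clk:1→0
  (1Δ to stable)
t=4 Δ0: clk=0 p=1 r=0 q=0
  Δ1: clk:0→1
  Δ2: q:0→1
  Δ3: r:0→1
  (3Δ to stable)
t=5 Δ0: clk=1 p=1 r=1 q=1
  Δ1: clk:1→0
  (1Δ to stable)
t=6 Δ0: clk=0 p=1 r=1 q=1
  Δ1: clk:0→1
  Δ2: q:1→0
  Δ3: r:1→0
  (3Δ to stable)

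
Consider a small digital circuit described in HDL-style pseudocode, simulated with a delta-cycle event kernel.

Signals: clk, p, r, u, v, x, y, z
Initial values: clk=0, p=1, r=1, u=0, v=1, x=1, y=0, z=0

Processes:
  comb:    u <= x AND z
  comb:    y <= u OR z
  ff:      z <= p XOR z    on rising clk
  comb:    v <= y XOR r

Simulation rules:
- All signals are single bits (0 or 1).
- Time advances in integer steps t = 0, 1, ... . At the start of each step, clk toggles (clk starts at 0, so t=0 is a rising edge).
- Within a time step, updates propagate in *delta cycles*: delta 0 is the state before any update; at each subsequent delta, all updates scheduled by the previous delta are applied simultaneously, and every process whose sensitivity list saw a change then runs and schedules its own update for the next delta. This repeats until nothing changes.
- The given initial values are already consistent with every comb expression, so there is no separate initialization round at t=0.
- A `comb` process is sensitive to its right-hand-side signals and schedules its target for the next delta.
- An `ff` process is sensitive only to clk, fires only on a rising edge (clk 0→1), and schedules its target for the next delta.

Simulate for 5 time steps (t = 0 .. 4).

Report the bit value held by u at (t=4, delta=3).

[bits: clk,v,x,p,y,z,r,u]
t=0: Δ0=01110010 Δ1=11110010 Δ2=11110110 Δ3=11111111 Δ4=10111111 | 4Δ
t=1: Δ0=10111111 Δ1=00111111 | 1Δ
t=2: Δ0=00111111 Δ1=10111111 Δ2=10111011 Δ3=10111010 Δ4=10110010 Δ5=11110010 | 5Δ
t=3: Δ0=11110010 Δ1=01110010 | 1Δ
t=4: Δ0=01110010 Δ1=11110010 Δ2=11110110 Δ3=11111111 Δ4=10111111 | 4Δ

1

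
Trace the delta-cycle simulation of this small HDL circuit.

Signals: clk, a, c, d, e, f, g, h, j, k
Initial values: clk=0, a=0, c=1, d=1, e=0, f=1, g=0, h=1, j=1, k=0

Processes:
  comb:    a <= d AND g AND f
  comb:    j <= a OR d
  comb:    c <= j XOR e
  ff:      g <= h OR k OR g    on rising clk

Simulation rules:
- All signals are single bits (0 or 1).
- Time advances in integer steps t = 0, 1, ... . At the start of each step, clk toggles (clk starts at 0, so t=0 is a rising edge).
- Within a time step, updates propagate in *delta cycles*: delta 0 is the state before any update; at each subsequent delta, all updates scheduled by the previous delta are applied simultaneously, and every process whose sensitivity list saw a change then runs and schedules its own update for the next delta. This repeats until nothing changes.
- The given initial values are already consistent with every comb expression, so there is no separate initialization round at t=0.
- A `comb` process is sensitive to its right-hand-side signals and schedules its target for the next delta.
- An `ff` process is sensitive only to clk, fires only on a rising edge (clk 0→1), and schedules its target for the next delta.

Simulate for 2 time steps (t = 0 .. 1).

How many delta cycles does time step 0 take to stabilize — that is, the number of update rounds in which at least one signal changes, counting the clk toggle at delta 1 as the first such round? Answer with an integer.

3

t=0 Δ0: clk=0 c=1 k=0 j=1 a=0 g=0 e=0 f=1 d=1 h=1
  Δ1: clk:0→1
  Δ2: g:0→1
  Δ3: a:0→1
  (3Δ to stable)
t=1 Δ0: clk=1 c=1 k=0 j=1 a=1 g=1 e=0 f=1 d=1 h=1
  Δ1: clk:1→0
  (1Δ to stable)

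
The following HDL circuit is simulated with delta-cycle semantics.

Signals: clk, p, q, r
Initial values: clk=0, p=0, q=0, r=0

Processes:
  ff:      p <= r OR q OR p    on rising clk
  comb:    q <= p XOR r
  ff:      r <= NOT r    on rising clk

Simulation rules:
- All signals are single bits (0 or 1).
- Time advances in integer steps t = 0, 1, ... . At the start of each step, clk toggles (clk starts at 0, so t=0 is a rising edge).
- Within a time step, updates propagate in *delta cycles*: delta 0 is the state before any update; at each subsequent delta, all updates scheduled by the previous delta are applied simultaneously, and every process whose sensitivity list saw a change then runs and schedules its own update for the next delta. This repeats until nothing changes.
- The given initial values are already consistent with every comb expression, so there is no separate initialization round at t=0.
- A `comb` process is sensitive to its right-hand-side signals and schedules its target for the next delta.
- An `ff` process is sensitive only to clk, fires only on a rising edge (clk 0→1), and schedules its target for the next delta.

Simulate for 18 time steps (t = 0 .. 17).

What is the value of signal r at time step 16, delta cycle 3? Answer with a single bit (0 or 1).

1

[bits: p,q,clk,r]
t=0: Δ0=0000 Δ1=0010 Δ2=0011 Δ3=0111 | 3Δ
t=1: Δ0=0111 Δ1=0101 | 1Δ
t=2: Δ0=0101 Δ1=0111 Δ2=1110 | 2Δ
t=3: Δ0=1110 Δ1=1100 | 1Δ
t=4: Δ0=1100 Δ1=1110 Δ2=1111 Δ3=1011 | 3Δ
t=5: Δ0=1011 Δ1=1001 | 1Δ
t=6: Δ0=1001 Δ1=1011 Δ2=1010 Δ3=1110 | 3Δ
t=7: Δ0=1110 Δ1=1100 | 1Δ
t=8: Δ0=1100 Δ1=1110 Δ2=1111 Δ3=1011 | 3Δ
t=9: Δ0=1011 Δ1=1001 | 1Δ
t=10: Δ0=1001 Δ1=1011 Δ2=1010 Δ3=1110 | 3Δ
t=11: Δ0=1110 Δ1=1100 | 1Δ
t=12: Δ0=1100 Δ1=1110 Δ2=1111 Δ3=1011 | 3Δ
t=13: Δ0=1011 Δ1=1001 | 1Δ
t=14: Δ0=1001 Δ1=1011 Δ2=1010 Δ3=1110 | 3Δ
t=15: Δ0=1110 Δ1=1100 | 1Δ
t=16: Δ0=1100 Δ1=1110 Δ2=1111 Δ3=1011 | 3Δ
t=17: Δ0=1011 Δ1=1001 | 1Δ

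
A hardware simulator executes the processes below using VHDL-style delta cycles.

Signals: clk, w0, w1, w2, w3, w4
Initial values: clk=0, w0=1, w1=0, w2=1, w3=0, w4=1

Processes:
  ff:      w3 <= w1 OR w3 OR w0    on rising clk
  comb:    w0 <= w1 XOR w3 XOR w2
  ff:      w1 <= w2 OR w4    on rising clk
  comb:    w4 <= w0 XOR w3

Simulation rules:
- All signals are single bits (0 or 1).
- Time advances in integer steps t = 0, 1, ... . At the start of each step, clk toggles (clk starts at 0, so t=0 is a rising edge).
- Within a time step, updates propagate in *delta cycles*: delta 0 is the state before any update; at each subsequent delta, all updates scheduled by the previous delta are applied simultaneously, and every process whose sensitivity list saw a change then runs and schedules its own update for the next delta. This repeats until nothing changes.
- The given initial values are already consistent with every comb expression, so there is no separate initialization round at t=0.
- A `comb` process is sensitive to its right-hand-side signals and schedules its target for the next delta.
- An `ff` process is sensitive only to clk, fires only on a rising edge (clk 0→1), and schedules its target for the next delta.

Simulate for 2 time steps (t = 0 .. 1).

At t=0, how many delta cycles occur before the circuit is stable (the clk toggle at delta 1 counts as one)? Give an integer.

3

[bits: w0,w3,w4,w1,clk,w2]
t=0: Δ0=101001 Δ1=101011 Δ2=111111 Δ3=110111 | 3Δ
t=1: Δ0=110111 Δ1=110101 | 1Δ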